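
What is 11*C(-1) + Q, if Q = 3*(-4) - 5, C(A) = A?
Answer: -28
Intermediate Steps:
Q = -17 (Q = -12 - 5 = -17)
11*C(-1) + Q = 11*(-1) - 17 = -11 - 17 = -28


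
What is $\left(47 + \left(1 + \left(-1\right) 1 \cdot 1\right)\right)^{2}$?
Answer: $2209$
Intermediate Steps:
$\left(47 + \left(1 + \left(-1\right) 1 \cdot 1\right)\right)^{2} = \left(47 + \left(1 - 1\right)\right)^{2} = \left(47 + 0\right)^{2} = 47^{2} = 2209$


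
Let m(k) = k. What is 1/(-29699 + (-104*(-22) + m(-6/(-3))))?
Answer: -1/27409 ≈ -3.6484e-5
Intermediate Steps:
1/(-29699 + (-104*(-22) + m(-6/(-3)))) = 1/(-29699 + (-104*(-22) - 6/(-3))) = 1/(-29699 + (2288 - 6*(-⅓))) = 1/(-29699 + (2288 + 2)) = 1/(-29699 + 2290) = 1/(-27409) = -1/27409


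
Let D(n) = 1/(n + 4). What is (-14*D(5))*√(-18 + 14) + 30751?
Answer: 30751 - 28*I/9 ≈ 30751.0 - 3.1111*I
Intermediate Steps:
D(n) = 1/(4 + n)
(-14*D(5))*√(-18 + 14) + 30751 = (-14/(4 + 5))*√(-18 + 14) + 30751 = (-14/9)*√(-4) + 30751 = (-14*⅑)*(2*I) + 30751 = -28*I/9 + 30751 = 30751 - 28*I/9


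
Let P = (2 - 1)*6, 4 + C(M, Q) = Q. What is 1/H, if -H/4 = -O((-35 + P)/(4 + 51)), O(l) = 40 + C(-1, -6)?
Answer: 1/120 ≈ 0.0083333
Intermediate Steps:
C(M, Q) = -4 + Q
P = 6 (P = 1*6 = 6)
O(l) = 30 (O(l) = 40 + (-4 - 6) = 40 - 10 = 30)
H = 120 (H = -(-4)*30 = -4*(-30) = 120)
1/H = 1/120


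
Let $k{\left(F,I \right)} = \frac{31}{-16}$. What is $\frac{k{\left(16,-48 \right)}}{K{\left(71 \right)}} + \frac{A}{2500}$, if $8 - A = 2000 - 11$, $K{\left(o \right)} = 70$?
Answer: $- \frac{114811}{140000} \approx -0.82008$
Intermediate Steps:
$A = -1981$ ($A = 8 - \left(2000 - 11\right) = 8 - 1989 = -1981$)
$k{\left(F,I \right)} = - \frac{31}{16}$ ($k{\left(F,I \right)} = 31 \left(- \frac{1}{16}\right) = - \frac{31}{16}$)
$\frac{k{\left(16,-48 \right)}}{K{\left(71 \right)}} + \frac{A}{2500} = - \frac{31}{16 \cdot 70} - \frac{1981}{2500} = \left(- \frac{31}{16}\right) \frac{1}{70} - \frac{1981}{2500} = - \frac{31}{1120} - \frac{1981}{2500} = - \frac{114811}{140000}$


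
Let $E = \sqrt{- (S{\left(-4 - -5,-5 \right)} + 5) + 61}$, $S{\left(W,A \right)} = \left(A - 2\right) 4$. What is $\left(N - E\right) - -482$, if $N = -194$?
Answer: $288 - 2 \sqrt{21} \approx 278.83$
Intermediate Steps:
$S{\left(W,A \right)} = -8 + 4 A$ ($S{\left(W,A \right)} = \left(-2 + A\right) 4 = -8 + 4 A$)
$E = 2 \sqrt{21}$ ($E = \sqrt{- (\left(-8 + 4 \left(-5\right)\right) + 5) + 61} = \sqrt{- (\left(-8 - 20\right) + 5) + 61} = \sqrt{- (-28 + 5) + 61} = \sqrt{\left(-1\right) \left(-23\right) + 61} = \sqrt{23 + 61} = \sqrt{84} = 2 \sqrt{21} \approx 9.1651$)
$\left(N - E\right) - -482 = \left(-194 - 2 \sqrt{21}\right) - -482 = \left(-194 - 2 \sqrt{21}\right) + 482 = 288 - 2 \sqrt{21}$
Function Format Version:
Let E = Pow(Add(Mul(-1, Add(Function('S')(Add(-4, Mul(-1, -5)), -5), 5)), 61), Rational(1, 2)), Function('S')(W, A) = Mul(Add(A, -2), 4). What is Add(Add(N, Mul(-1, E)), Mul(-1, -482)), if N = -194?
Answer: Add(288, Mul(-2, Pow(21, Rational(1, 2)))) ≈ 278.83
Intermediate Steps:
Function('S')(W, A) = Add(-8, Mul(4, A)) (Function('S')(W, A) = Mul(Add(-2, A), 4) = Add(-8, Mul(4, A)))
E = Mul(2, Pow(21, Rational(1, 2))) (E = Pow(Add(Mul(-1, Add(Add(-8, Mul(4, -5)), 5)), 61), Rational(1, 2)) = Pow(Add(Mul(-1, Add(Add(-8, -20), 5)), 61), Rational(1, 2)) = Pow(Add(Mul(-1, Add(-28, 5)), 61), Rational(1, 2)) = Pow(Add(Mul(-1, -23), 61), Rational(1, 2)) = Pow(Add(23, 61), Rational(1, 2)) = Pow(84, Rational(1, 2)) = Mul(2, Pow(21, Rational(1, 2))) ≈ 9.1651)
Add(Add(N, Mul(-1, E)), Mul(-1, -482)) = Add(Add(-194, Mul(-1, Mul(2, Pow(21, Rational(1, 2))))), Mul(-1, -482)) = Add(Add(-194, Mul(-2, Pow(21, Rational(1, 2)))), 482) = Add(288, Mul(-2, Pow(21, Rational(1, 2))))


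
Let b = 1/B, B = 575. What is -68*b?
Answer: -68/575 ≈ -0.11826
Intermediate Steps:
b = 1/575 ≈ 0.0017391
-68*b = -68*1/575 = -68/575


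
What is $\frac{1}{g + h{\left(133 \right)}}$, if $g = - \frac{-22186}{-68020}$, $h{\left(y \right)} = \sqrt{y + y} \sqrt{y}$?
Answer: $\frac{377272930}{40920905523151} + \frac{153838453300 \sqrt{2}}{40920905523151} \approx 0.0053258$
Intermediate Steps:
$h{\left(y \right)} = y \sqrt{2}$ ($h{\left(y \right)} = \sqrt{2 y} \sqrt{y} = \sqrt{2} \sqrt{y} \sqrt{y} = y \sqrt{2}$)
$g = - \frac{11093}{34010}$ ($g = - \frac{\left(-22186\right) \left(-1\right)}{68020} = \left(-1\right) \frac{11093}{34010} = - \frac{11093}{34010} \approx -0.32617$)
$\frac{1}{g + h{\left(133 \right)}} = \frac{1}{- \frac{11093}{34010} + 133 \sqrt{2}}$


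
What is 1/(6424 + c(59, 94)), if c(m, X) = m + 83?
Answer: 1/6566 ≈ 0.00015230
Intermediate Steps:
c(m, X) = 83 + m
1/(6424 + c(59, 94)) = 1/(6424 + (83 + 59)) = 1/(6424 + 142) = 1/6566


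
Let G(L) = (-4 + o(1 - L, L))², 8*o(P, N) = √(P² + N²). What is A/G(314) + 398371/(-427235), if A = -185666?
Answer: -1018326940819265611/16335878231217035 - 760487936*√196565/38236282681 ≈ -71.155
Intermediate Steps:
o(P, N) = √(N² + P²)/8 (o(P, N) = √(P² + N²)/8 = √(N² + P²)/8)
G(L) = (-4 + √(L² + (1 - L)²)/8)²
A/G(314) + 398371/(-427235) = -185666*64/(-32 + √(314² + (-1 + 314)²))² + 398371/(-427235) = -185666*64/(-32 + √(98596 + 313²))² + 398371*(-1/427235) = -185666*64/(-32 + √(98596 + 97969))² - 398371/427235 = -185666*64/(-32 + √196565)² - 398371/427235 = -11882624/(-32 + √196565)² - 398371/427235 = -398371/427235 - 11882624/(-32 + √196565)²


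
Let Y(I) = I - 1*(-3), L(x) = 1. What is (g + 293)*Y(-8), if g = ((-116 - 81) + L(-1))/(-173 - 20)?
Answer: -283725/193 ≈ -1470.1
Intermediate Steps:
Y(I) = 3 + I (Y(I) = I + 3 = 3 + I)
g = 196/193 (g = ((-116 - 81) + 1)/(-173 - 20) = (-197 + 1)/(-193) = -196*(-1/193) = 196/193 ≈ 1.0155)
(g + 293)*Y(-8) = (196/193 + 293)*(3 - 8) = (56745/193)*(-5) = -283725/193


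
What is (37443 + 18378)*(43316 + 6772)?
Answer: 2795962248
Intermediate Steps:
(37443 + 18378)*(43316 + 6772) = 55821*50088 = 2795962248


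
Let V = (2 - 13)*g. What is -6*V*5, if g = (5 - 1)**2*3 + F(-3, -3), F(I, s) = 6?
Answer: 17820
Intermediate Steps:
g = 54 (g = (5 - 1)**2*3 + 6 = 4**2*3 + 6 = 16*3 + 6 = 48 + 6 = 54)
V = -594 (V = (2 - 13)*54 = -11*54 = -594)
-6*V*5 = -(-3564)*5 = -6*(-2970) = 17820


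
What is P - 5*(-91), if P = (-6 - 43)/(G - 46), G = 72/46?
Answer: 66591/146 ≈ 456.10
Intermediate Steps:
G = 36/23 (G = 72*(1/46) = 36/23 ≈ 1.5652)
P = 161/146 (P = (-6 - 43)/(36/23 - 46) = -49/(-1022/23) = -49*(-23/1022) = 161/146 ≈ 1.1027)
P - 5*(-91) = 161/146 - 5*(-91) = 161/146 + 455 = 66591/146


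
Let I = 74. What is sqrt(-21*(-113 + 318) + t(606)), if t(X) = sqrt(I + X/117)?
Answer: sqrt(-6547905 + 156*sqrt(7527))/39 ≈ 65.545*I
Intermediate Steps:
t(X) = sqrt(74 + X/117)
sqrt(-21*(-113 + 318) + t(606)) = sqrt(-21*(-113 + 318) + sqrt(112554 + 13*606)/39) = sqrt(-21*205 + sqrt(112554 + 7878)/39) = sqrt(-4305 + sqrt(120432)/39) = sqrt(-4305 + (4*sqrt(7527))/39) = sqrt(-4305 + 4*sqrt(7527)/39)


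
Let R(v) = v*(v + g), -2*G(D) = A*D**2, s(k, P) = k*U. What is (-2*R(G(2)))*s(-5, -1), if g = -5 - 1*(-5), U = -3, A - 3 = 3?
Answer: -4320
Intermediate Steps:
A = 6 (A = 3 + 3 = 6)
s(k, P) = -3*k (s(k, P) = k*(-3) = -3*k)
G(D) = -3*D**2
g = 0 (g = -5 + 5 = 0)
R(v) = v**2 (R(v) = v*(v + 0) = v*v = v**2)
(-2*R(G(2)))*s(-5, -1) = (-2*(-3*2**2)**2)*(-3*(-5)) = -2*(-3*4)**2*15 = -2*(-12)**2*15 = -2*144*15 = -288*15 = -4320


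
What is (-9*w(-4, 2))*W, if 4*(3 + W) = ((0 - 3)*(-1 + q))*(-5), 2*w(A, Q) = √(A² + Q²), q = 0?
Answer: 243*√5/4 ≈ 135.84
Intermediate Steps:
w(A, Q) = √(A² + Q²)/2
W = -27/4 (W = -3 + (((0 - 3)*(-1 + 0))*(-5))/4 = -3 + (-3*(-1)*(-5))/4 = -3 + (3*(-5))/4 = -3 + (¼)*(-15) = -3 - 15/4 = -27/4 ≈ -6.7500)
(-9*w(-4, 2))*W = -9*√((-4)² + 2²)/2*(-27/4) = -9*√(16 + 4)/2*(-27/4) = -9*√20/2*(-27/4) = -9*2*√5/2*(-27/4) = -9*√5*(-27/4) = 243*√5/4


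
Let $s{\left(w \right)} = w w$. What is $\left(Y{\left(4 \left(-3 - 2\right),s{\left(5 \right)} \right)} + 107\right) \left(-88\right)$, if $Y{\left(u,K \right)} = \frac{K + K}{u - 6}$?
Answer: $- \frac{120208}{13} \approx -9246.8$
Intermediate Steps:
$s{\left(w \right)} = w^{2}$
$Y{\left(u,K \right)} = \frac{2 K}{-6 + u}$
$\left(Y{\left(4 \left(-3 - 2\right),s{\left(5 \right)} \right)} + 107\right) \left(-88\right) = \left(\frac{2 \cdot 5^{2}}{-6 + 4 \left(-3 - 2\right)} + 107\right) \left(-88\right) = \left(2 \cdot 25 \frac{1}{-6 + 4 \left(-5\right)} + 107\right) \left(-88\right) = \left(2 \cdot 25 \frac{1}{-6 - 20} + 107\right) \left(-88\right) = \left(2 \cdot 25 \frac{1}{-26} + 107\right) \left(-88\right) = \left(2 \cdot 25 \left(- \frac{1}{26}\right) + 107\right) \left(-88\right) = \left(- \frac{25}{13} + 107\right) \left(-88\right) = \frac{1366}{13} \left(-88\right) = - \frac{120208}{13}$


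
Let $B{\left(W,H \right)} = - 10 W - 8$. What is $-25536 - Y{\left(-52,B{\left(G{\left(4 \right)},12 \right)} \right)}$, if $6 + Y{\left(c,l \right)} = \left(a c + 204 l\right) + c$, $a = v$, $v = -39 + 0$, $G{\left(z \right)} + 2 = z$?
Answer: $-21794$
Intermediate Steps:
$G{\left(z \right)} = -2 + z$
$v = -39$
$a = -39$
$B{\left(W,H \right)} = -8 - 10 W$
$Y{\left(c,l \right)} = -6 - 38 c + 204 l$ ($Y{\left(c,l \right)} = -6 - \left(- 204 l + 38 c\right) = -6 - 38 c + 204 l$)
$-25536 - Y{\left(-52,B{\left(G{\left(4 \right)},12 \right)} \right)} = -25536 - \left(-6 - -1976 + 204 \left(-8 - 10 \left(-2 + 4\right)\right)\right) = -25536 - \left(-6 + 1976 + 204 \left(-8 - 20\right)\right) = -25536 - \left(-6 + 1976 + 204 \left(-28\right)\right) = -25536 - \left(-6 + 1976 - 5712\right) = -25536 - -3742 = -25536 + 3742 = -21794$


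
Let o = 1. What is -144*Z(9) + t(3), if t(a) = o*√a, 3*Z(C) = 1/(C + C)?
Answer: -8/3 + √3 ≈ -0.93462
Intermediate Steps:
Z(C) = 1/(6*C) (Z(C) = 1/(3*(C + C)) = 1/(3*((2*C))) = (1/(2*C))/3 = 1/(6*C))
t(a) = √a (t(a) = 1*√a = √a)
-144*Z(9) + t(3) = -24/9 + √3 = -144*1/54 + √3 = -8/3 + √3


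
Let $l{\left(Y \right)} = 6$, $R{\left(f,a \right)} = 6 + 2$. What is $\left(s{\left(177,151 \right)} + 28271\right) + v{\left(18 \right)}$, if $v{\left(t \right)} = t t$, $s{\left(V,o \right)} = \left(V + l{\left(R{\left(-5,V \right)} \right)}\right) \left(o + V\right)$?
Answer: $88619$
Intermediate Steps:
$R{\left(f,a \right)} = 8$
$s{\left(V,o \right)} = \left(6 + V\right) \left(V + o\right)$ ($s{\left(V,o \right)} = \left(V + 6\right) \left(o + V\right) = \left(6 + V\right) \left(V + o\right)$)
$v{\left(t \right)} = t^{2}$
$\left(s{\left(177,151 \right)} + 28271\right) + v{\left(18 \right)} = \left(\left(177^{2} + 6 \cdot 177 + 6 \cdot 151 + 177 \cdot 151\right) + 28271\right) + 18^{2} = \left(\left(31329 + 1062 + 906 + 26727\right) + 28271\right) + 324 = \left(60024 + 28271\right) + 324 = 88295 + 324 = 88619$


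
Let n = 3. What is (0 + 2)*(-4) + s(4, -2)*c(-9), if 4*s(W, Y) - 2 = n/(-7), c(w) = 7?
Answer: -21/4 ≈ -5.2500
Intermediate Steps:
s(W, Y) = 11/28 (s(W, Y) = 1/2 + (3/(-7))/4 = 1/2 + (3*(-1/7))/4 = 1/2 + (1/4)*(-3/7) = 1/2 - 3/28 = 11/28)
(0 + 2)*(-4) + s(4, -2)*c(-9) = (0 + 2)*(-4) + (11/28)*7 = 2*(-4) + 11/4 = -8 + 11/4 = -21/4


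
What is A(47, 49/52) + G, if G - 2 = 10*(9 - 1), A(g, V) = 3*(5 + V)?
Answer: 5191/52 ≈ 99.827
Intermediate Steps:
A(g, V) = 15 + 3*V
G = 82 (G = 2 + 10*(9 - 1) = 2 + 10*8 = 2 + 80 = 82)
A(47, 49/52) + G = (15 + 3*(49/52)) + 82 = (15 + 147/52) + 82 = 927/52 + 82 = 5191/52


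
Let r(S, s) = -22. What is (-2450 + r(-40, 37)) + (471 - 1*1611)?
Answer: -3612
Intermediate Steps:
(-2450 + r(-40, 37)) + (471 - 1*1611) = (-2450 - 22) + (471 - 1*1611) = -2472 + (471 - 1611) = -2472 - 1140 = -3612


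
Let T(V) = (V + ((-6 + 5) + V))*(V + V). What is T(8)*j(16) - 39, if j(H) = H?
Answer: 3801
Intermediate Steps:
T(V) = 2*V*(-1 + 2*V) (T(V) = (V + (-1 + V))*(2*V) = (-1 + 2*V)*(2*V) = 2*V*(-1 + 2*V))
T(8)*j(16) - 39 = (2*8*(-1 + 2*8))*16 - 39 = (2*8*(-1 + 16))*16 - 39 = (2*8*15)*16 - 39 = 240*16 - 39 = 3840 - 39 = 3801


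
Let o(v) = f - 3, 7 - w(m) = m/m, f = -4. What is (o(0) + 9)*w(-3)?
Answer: 12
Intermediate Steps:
w(m) = 6 (w(m) = 7 - m/m = 7 - 1*1 = 7 - 1 = 6)
o(v) = -7 (o(v) = -4 - 3 = -7)
(o(0) + 9)*w(-3) = (-7 + 9)*6 = 2*6 = 12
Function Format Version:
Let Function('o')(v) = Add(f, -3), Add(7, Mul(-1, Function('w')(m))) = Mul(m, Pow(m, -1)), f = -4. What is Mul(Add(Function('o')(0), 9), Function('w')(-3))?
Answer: 12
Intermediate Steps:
Function('w')(m) = 6 (Function('w')(m) = Add(7, Mul(-1, Mul(m, Pow(m, -1)))) = Add(7, Mul(-1, 1)) = Add(7, -1) = 6)
Function('o')(v) = -7 (Function('o')(v) = Add(-4, -3) = -7)
Mul(Add(Function('o')(0), 9), Function('w')(-3)) = Mul(Add(-7, 9), 6) = Mul(2, 6) = 12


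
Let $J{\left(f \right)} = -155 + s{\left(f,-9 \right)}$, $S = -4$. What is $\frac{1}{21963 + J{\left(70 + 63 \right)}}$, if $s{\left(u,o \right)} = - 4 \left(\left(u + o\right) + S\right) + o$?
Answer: $\frac{1}{21319} \approx 4.6907 \cdot 10^{-5}$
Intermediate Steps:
$s{\left(u,o \right)} = 16 - 4 u - 3 o$ ($s{\left(u,o \right)} = - 4 \left(\left(u + o\right) - 4\right) + o = - 4 \left(\left(o + u\right) - 4\right) + o = - 4 \left(-4 + o + u\right) + o = \left(16 - 4 o - 4 u\right) + o = 16 - 4 u - 3 o$)
$J{\left(f \right)} = -112 - 4 f$ ($J{\left(f \right)} = -155 - \left(-43 + 4 f\right) = -112 - 4 f$)
$\frac{1}{21963 + J{\left(70 + 63 \right)}} = \frac{1}{21963 - \left(112 + 4 \left(70 + 63\right)\right)} = \frac{1}{21963 - 644} = \frac{1}{21319}$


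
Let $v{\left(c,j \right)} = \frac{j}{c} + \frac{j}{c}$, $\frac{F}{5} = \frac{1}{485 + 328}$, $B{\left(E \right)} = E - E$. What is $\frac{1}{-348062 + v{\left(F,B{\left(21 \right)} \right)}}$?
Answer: $- \frac{1}{348062} \approx -2.8731 \cdot 10^{-6}$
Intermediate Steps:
$B{\left(E \right)} = 0$
$F = \frac{5}{813}$ ($F = \frac{5}{485 + 328} = \frac{5}{813} \approx 0.0061501$)
$v{\left(c,j \right)} = \frac{2 j}{c}$
$\frac{1}{-348062 + v{\left(F,B{\left(21 \right)} \right)}} = \frac{1}{-348062 + 2 \cdot 0 \frac{1}{\frac{5}{813}}} = \frac{1}{-348062 + 2 \cdot 0 \cdot \frac{813}{5}} = \frac{1}{-348062 + 0} = \frac{1}{-348062} = - \frac{1}{348062}$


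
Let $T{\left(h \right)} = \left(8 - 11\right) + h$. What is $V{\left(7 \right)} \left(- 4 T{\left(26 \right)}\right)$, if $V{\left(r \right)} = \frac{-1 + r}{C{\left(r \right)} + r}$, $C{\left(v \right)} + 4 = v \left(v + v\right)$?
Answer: $- \frac{552}{101} \approx -5.4653$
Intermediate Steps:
$C{\left(v \right)} = -4 + 2 v^{2}$ ($C{\left(v \right)} = -4 + v \left(v + v\right) = -4 + v 2 v = -4 + 2 v^{2}$)
$T{\left(h \right)} = -3 + h$
$V{\left(r \right)} = \frac{-1 + r}{-4 + r + 2 r^{2}}$ ($V{\left(r \right)} = \frac{-1 + r}{\left(-4 + 2 r^{2}\right) + r} = \frac{-1 + r}{-4 + r + 2 r^{2}}$)
$V{\left(7 \right)} \left(- 4 T{\left(26 \right)}\right) = \frac{-1 + 7}{-4 + 7 + 2 \cdot 7^{2}} \left(- 4 \left(-3 + 26\right)\right) = \frac{1}{-4 + 7 + 2 \cdot 49} \cdot 6 \left(\left(-4\right) 23\right) = \frac{1}{-4 + 7 + 98} \cdot 6 \left(-92\right) = \frac{1}{101} \cdot 6 \left(-92\right) = \frac{6}{101} \left(-92\right) = - \frac{552}{101}$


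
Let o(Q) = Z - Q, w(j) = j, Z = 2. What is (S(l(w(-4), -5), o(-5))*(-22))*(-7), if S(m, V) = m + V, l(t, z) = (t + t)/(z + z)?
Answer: 6006/5 ≈ 1201.2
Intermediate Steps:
l(t, z) = t/z (l(t, z) = (2*t)/((2*z)) = (2*t)*(1/(2*z)) = t/z)
o(Q) = 2 - Q
S(m, V) = V + m
(S(l(w(-4), -5), o(-5))*(-22))*(-7) = (((2 - 1*(-5)) - 4/(-5))*(-22))*(-7) = (((2 + 5) - 4*(-1/5))*(-22))*(-7) = ((7 + 4/5)*(-22))*(-7) = ((39/5)*(-22))*(-7) = -858/5*(-7) = 6006/5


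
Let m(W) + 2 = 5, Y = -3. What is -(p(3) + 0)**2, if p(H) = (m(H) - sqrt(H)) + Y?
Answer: -3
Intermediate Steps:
m(W) = 3 (m(W) = -2 + 5 = 3)
p(H) = -sqrt(H) (p(H) = (3 - sqrt(H)) - 3 = -sqrt(H))
-(p(3) + 0)**2 = -(-sqrt(3) + 0)**2 = -(-sqrt(3))**2 = -1*3 = -3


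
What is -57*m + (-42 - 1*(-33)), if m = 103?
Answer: -5880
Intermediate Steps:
-57*m + (-42 - 1*(-33)) = -57*103 + (-42 - 1*(-33)) = -5871 + (-42 + 33) = -5871 - 9 = -5880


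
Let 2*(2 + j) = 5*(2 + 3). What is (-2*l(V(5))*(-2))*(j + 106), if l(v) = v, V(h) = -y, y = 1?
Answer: -466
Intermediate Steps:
V(h) = -1 (V(h) = -1*1 = -1)
j = 21/2 (j = -2 + (5*(2 + 3))/2 = -2 + (5*5)/2 = -2 + (½)*25 = -2 + 25/2 = 21/2 ≈ 10.500)
(-2*l(V(5))*(-2))*(j + 106) = (-2*(-1)*(-2))*(21/2 + 106) = (2*(-2))*(233/2) = -4*233/2 = -466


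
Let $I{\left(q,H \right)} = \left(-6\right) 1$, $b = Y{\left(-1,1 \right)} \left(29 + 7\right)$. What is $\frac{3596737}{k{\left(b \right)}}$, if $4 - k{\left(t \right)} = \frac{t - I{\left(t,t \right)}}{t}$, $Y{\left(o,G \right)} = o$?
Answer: $\frac{21580422}{19} \approx 1.1358 \cdot 10^{6}$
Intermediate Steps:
$b = -36$ ($b = - (29 + 7) = \left(-1\right) 36 = -36$)
$I{\left(q,H \right)} = -6$
$k{\left(t \right)} = 4 - \frac{6 + t}{t}$ ($k{\left(t \right)} = 4 - \frac{t - -6}{t} = 4 - \frac{t + 6}{t} = 4 - \frac{6 + t}{t}$)
$\frac{3596737}{k{\left(b \right)}} = \frac{3596737}{3 - \frac{6}{-36}} = \frac{3596737}{3 - - \frac{1}{6}} = \frac{3596737}{3 + \frac{1}{6}} = \frac{3596737}{\frac{19}{6}} = 3596737 \cdot \frac{6}{19} = \frac{21580422}{19}$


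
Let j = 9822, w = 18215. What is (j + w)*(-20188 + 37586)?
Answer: 487787726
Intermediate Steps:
(j + w)*(-20188 + 37586) = (9822 + 18215)*(-20188 + 37586) = 28037*17398 = 487787726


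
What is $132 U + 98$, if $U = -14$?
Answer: $-1750$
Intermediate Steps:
$132 U + 98 = 132 \left(-14\right) + 98 = -1848 + 98 = -1750$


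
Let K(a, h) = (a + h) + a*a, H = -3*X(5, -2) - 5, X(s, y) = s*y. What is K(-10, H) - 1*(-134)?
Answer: 249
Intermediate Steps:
H = 25 (H = -15*(-2) - 5 = -3*(-10) - 5 = 30 - 5 = 25)
K(a, h) = a + h + a² (K(a, h) = (a + h) + a² = a + h + a²)
K(-10, H) - 1*(-134) = (-10 + 25 + (-10)²) - 1*(-134) = (-10 + 25 + 100) + 134 = 115 + 134 = 249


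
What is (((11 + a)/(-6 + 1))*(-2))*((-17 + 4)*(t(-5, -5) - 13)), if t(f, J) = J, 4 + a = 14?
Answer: 9828/5 ≈ 1965.6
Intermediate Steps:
a = 10 (a = -4 + 14 = 10)
(((11 + a)/(-6 + 1))*(-2))*((-17 + 4)*(t(-5, -5) - 13)) = (((11 + 10)/(-6 + 1))*(-2))*((-17 + 4)*(-5 - 13)) = ((21/(-5))*(-2))*(-13*(-18)) = ((21*(-⅕))*(-2))*234 = -21/5*(-2)*234 = (42/5)*234 = 9828/5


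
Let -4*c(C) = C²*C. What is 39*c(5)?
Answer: -4875/4 ≈ -1218.8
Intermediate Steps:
c(C) = -C³/4 (c(C) = -C²*C/4 = -C³/4)
39*c(5) = 39*(-¼*5³) = 39*(-¼*125) = 39*(-125/4) = -4875/4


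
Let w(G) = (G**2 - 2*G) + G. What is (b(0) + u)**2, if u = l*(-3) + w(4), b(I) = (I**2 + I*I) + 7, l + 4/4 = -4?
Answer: 1156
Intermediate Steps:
w(G) = G**2 - G
l = -5 (l = -1 - 4 = -5)
b(I) = 7 + 2*I**2 (b(I) = (I**2 + I**2) + 7 = 2*I**2 + 7 = 7 + 2*I**2)
u = 27 (u = -5*(-3) + 4*(-1 + 4) = 15 + 4*3 = 15 + 12 = 27)
(b(0) + u)**2 = ((7 + 2*0**2) + 27)**2 = ((7 + 2*0) + 27)**2 = ((7 + 0) + 27)**2 = (7 + 27)**2 = 34**2 = 1156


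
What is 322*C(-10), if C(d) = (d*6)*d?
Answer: 193200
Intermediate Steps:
C(d) = 6*d² (C(d) = (6*d)*d = 6*d²)
322*C(-10) = 322*(6*(-10)²) = 322*(6*100) = 322*600 = 193200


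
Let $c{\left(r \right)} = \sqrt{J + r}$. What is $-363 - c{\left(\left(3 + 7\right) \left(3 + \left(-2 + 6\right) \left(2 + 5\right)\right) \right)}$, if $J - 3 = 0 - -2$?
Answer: $-363 - 3 \sqrt{35} \approx -380.75$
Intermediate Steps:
$J = 5$ ($J = 3 + \left(0 - -2\right) = 3 + \left(0 + 2\right) = 3 + 2 = 5$)
$c{\left(r \right)} = \sqrt{5 + r}$
$-363 - c{\left(\left(3 + 7\right) \left(3 + \left(-2 + 6\right) \left(2 + 5\right)\right) \right)} = -363 - \sqrt{5 + \left(3 + 7\right) \left(3 + \left(-2 + 6\right) \left(2 + 5\right)\right)} = -363 - \sqrt{5 + 10 \left(3 + 4 \cdot 7\right)} = -363 - \sqrt{5 + 10 \left(3 + 28\right)} = -363 - \sqrt{5 + 10 \cdot 31} = -363 - \sqrt{5 + 310} = -363 - \sqrt{315} = -363 - 3 \sqrt{35}$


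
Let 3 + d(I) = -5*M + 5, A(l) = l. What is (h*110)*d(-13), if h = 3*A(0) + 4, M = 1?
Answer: -1320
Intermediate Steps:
d(I) = -3 (d(I) = -3 + (-5*1 + 5) = -3 + (-5 + 5) = -3 + 0 = -3)
h = 4 (h = 3*0 + 4 = 0 + 4 = 4)
(h*110)*d(-13) = (4*110)*(-3) = 440*(-3) = -1320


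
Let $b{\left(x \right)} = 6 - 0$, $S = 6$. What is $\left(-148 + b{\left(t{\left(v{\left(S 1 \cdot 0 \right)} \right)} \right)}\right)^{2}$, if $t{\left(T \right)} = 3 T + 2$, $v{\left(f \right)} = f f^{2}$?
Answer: $20164$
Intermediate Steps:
$v{\left(f \right)} = f^{3}$
$t{\left(T \right)} = 2 + 3 T$
$b{\left(x \right)} = 6$ ($b{\left(x \right)} = 6 + 0 = 6$)
$\left(-148 + b{\left(t{\left(v{\left(S 1 \cdot 0 \right)} \right)} \right)}\right)^{2} = \left(-148 + 6\right)^{2} = \left(-142\right)^{2} = 20164$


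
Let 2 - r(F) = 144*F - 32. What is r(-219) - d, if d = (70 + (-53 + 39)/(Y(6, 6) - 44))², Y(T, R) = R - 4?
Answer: 239609/9 ≈ 26623.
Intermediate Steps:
Y(T, R) = -4 + R
r(F) = 34 - 144*F (r(F) = 2 - (144*F - 32) = 2 - (-32 + 144*F) = 2 + (32 - 144*F) = 34 - 144*F)
d = 44521/9 (d = (70 + (-53 + 39)/((-4 + 6) - 44))² = (70 - 14/(2 - 44))² = (70 - 14/(-42))² = (70 - 14*(-1/42))² = (70 + ⅓)² = (211/3)² = 44521/9 ≈ 4946.8)
r(-219) - d = (34 - 144*(-219)) - 1*44521/9 = (34 + 31536) - 44521/9 = 31570 - 44521/9 = 239609/9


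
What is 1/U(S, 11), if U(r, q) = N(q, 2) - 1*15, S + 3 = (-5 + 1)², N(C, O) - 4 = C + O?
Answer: ½ ≈ 0.50000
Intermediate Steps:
N(C, O) = 4 + C + O (N(C, O) = 4 + (C + O) = 4 + C + O)
S = 13 (S = -3 + (-5 + 1)² = -3 + (-4)² = -3 + 16 = 13)
U(r, q) = -9 + q (U(r, q) = (4 + q + 2) - 1*15 = (6 + q) - 15 = -9 + q)
1/U(S, 11) = 1/(-9 + 11) = 1/2 = ½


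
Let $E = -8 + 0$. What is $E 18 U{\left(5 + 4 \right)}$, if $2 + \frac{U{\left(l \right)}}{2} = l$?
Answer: $-2016$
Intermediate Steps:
$E = -8$
$U{\left(l \right)} = -4 + 2 l$
$E 18 U{\left(5 + 4 \right)} = \left(-8\right) 18 \left(-4 + 2 \left(5 + 4\right)\right) = - 144 \left(-4 + 2 \cdot 9\right) = - 144 \left(-4 + 18\right) = \left(-144\right) 14 = -2016$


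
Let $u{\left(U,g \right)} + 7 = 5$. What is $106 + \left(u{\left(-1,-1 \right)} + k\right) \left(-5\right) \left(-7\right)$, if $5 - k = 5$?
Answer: $36$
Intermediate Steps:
$k = 0$ ($k = 5 - 5 = 0$)
$u{\left(U,g \right)} = -2$ ($u{\left(U,g \right)} = -7 + 5 = -2$)
$106 + \left(u{\left(-1,-1 \right)} + k\right) \left(-5\right) \left(-7\right) = 106 + \left(-2 + 0\right) \left(-5\right) \left(-7\right) = 106 + \left(-2\right) \left(-5\right) \left(-7\right) = 106 + 10 \left(-7\right) = 106 - 70 = 36$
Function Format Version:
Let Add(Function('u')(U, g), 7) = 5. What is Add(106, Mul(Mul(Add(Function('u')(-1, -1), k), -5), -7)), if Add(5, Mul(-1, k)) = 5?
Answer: 36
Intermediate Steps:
k = 0 (k = Add(5, Mul(-1, 5)) = Add(5, -5) = 0)
Function('u')(U, g) = -2 (Function('u')(U, g) = Add(-7, 5) = -2)
Add(106, Mul(Mul(Add(Function('u')(-1, -1), k), -5), -7)) = Add(106, Mul(Mul(Add(-2, 0), -5), -7)) = Add(106, Mul(Mul(-2, -5), -7)) = Add(106, Mul(10, -7)) = Add(106, -70) = 36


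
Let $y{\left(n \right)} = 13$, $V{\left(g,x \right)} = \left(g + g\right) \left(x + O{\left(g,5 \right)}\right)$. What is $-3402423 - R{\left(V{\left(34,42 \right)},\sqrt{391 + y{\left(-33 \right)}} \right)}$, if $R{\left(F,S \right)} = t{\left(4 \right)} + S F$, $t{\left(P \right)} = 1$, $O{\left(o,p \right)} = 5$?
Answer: $-3402424 - 6392 \sqrt{101} \approx -3.4667 \cdot 10^{6}$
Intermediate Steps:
$V{\left(g,x \right)} = 2 g \left(5 + x\right)$ ($V{\left(g,x \right)} = \left(g + g\right) \left(x + 5\right) = 2 g \left(5 + x\right)$)
$R{\left(F,S \right)} = 1 + F S$ ($R{\left(F,S \right)} = 1 + S F = 1 + F S$)
$-3402423 - R{\left(V{\left(34,42 \right)},\sqrt{391 + y{\left(-33 \right)}} \right)} = -3402423 - \left(1 + 2 \cdot 34 \left(5 + 42\right) \sqrt{391 + 13}\right) = -3402423 - \left(1 + 2 \cdot 34 \cdot 47 \sqrt{404}\right) = -3402423 - \left(1 + 3196 \cdot 2 \sqrt{101}\right) = -3402423 - \left(1 + 6392 \sqrt{101}\right) = -3402424 - 6392 \sqrt{101}$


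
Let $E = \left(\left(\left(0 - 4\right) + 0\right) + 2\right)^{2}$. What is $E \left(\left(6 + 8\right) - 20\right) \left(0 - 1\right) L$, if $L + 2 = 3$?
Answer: $24$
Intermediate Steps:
$L = 1$ ($L = -2 + 3 = 1$)
$E = 4$ ($E = \left(\left(-4 + 0\right) + 2\right)^{2} = \left(-4 + 2\right)^{2} = \left(-2\right)^{2} = 4$)
$E \left(\left(6 + 8\right) - 20\right) \left(0 - 1\right) L = 4 \left(\left(6 + 8\right) - 20\right) \left(0 - 1\right) 1 = 4 \left(14 - 20\right) \left(\left(-1\right) 1\right) = 4 \left(-6\right) \left(-1\right) = \left(-24\right) \left(-1\right) = 24$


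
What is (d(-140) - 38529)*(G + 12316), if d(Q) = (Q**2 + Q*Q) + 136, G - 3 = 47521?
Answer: 48290880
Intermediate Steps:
G = 47524 (G = 3 + 47521 = 47524)
d(Q) = 136 + 2*Q**2 (d(Q) = (Q**2 + Q**2) + 136 = 2*Q**2 + 136 = 136 + 2*Q**2)
(d(-140) - 38529)*(G + 12316) = ((136 + 2*(-140)**2) - 38529)*(47524 + 12316) = ((136 + 2*19600) - 38529)*59840 = ((136 + 39200) - 38529)*59840 = (39336 - 38529)*59840 = 807*59840 = 48290880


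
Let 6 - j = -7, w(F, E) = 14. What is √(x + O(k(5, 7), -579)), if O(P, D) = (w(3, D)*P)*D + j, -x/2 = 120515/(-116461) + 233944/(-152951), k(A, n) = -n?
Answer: √18009806335585722733601433/17812826411 ≈ 238.24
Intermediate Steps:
x = 91356483898/17812826411 (x = -2*(120515/(-116461) + 233944/(-152951)) = -2*(120515*(-1/116461) + 233944*(-1/152951)) = -2*(-120515/116461 - 233944/152951) = -2*(-45678241949/17812826411) = 91356483898/17812826411 ≈ 5.1287)
j = 13 (j = 6 - 1*(-7) = 6 + 7 = 13)
O(P, D) = 13 + 14*D*P (O(P, D) = (14*P)*D + 13 = 14*D*P + 13 = 13 + 14*D*P)
√(x + O(k(5, 7), -579)) = √(91356483898/17812826411 + (13 + 14*(-579)*(-1*7))) = √(91356483898/17812826411 + (13 + 14*(-579)*(-7))) = √(91356483898/17812826411 + (13 + 56742)) = √(91356483898/17812826411 + 56755) = √(1011058319440203/17812826411) = √18009806335585722733601433/17812826411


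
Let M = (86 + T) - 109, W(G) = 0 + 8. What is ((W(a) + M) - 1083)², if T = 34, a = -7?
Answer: 1132096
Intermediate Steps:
W(G) = 8
M = 11 (M = (86 + 34) - 109 = 120 - 109 = 11)
((W(a) + M) - 1083)² = ((8 + 11) - 1083)² = (19 - 1083)² = (-1064)² = 1132096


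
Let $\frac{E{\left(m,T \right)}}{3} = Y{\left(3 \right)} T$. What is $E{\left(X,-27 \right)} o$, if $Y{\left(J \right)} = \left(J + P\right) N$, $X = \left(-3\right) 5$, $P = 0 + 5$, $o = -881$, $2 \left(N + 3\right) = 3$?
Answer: $-856332$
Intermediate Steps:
$N = - \frac{3}{2}$ ($N = -3 + \frac{1}{2} \cdot 3 = -3 + \frac{3}{2} = - \frac{3}{2} \approx -1.5$)
$P = 5$
$X = -15$
$Y{\left(J \right)} = - \frac{15}{2} - \frac{3 J}{2}$ ($Y{\left(J \right)} = \left(J + 5\right) \left(- \frac{3}{2}\right) = \left(5 + J\right) \left(- \frac{3}{2}\right) = - \frac{15}{2} - \frac{3 J}{2}$)
$E{\left(m,T \right)} = - 36 T$ ($E{\left(m,T \right)} = 3 \left(- \frac{15}{2} - \frac{9}{2}\right) T = 3 \left(- 12 T\right) = - 36 T$)
$E{\left(X,-27 \right)} o = \left(-36\right) \left(-27\right) \left(-881\right) = 972 \left(-881\right) = -856332$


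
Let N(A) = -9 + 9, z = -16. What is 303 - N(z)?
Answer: 303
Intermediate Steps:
N(A) = 0
303 - N(z) = 303 - 1*0 = 303 + 0 = 303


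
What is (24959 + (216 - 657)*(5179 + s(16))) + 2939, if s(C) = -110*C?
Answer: -1479881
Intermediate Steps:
(24959 + (216 - 657)*(5179 + s(16))) + 2939 = (24959 + (216 - 657)*(5179 - 110*16)) + 2939 = (24959 - 441*(5179 - 1760)) + 2939 = (24959 - 441*3419) + 2939 = (24959 - 1507779) + 2939 = -1482820 + 2939 = -1479881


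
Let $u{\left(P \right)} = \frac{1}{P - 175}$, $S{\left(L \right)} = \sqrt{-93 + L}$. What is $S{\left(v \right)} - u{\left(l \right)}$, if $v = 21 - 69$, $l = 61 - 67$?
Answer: $\frac{1}{181} + i \sqrt{141} \approx 0.0055249 + 11.874 i$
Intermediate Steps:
$l = -6$ ($l = 61 - 67 = -6$)
$v = -48$ ($v = 21 - 69 = -48$)
$u{\left(P \right)} = \frac{1}{-175 + P}$
$S{\left(v \right)} - u{\left(l \right)} = \sqrt{-93 - 48} - \frac{1}{-175 - 6} = \sqrt{-141} - \frac{1}{-181} = i \sqrt{141} - - \frac{1}{181} = i \sqrt{141} + \frac{1}{181} = \frac{1}{181} + i \sqrt{141}$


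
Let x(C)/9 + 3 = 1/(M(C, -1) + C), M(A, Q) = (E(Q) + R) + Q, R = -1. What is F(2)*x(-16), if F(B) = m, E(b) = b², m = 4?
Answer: -1872/17 ≈ -110.12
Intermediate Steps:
M(A, Q) = -1 + Q + Q² (M(A, Q) = (Q² - 1) + Q = (-1 + Q²) + Q = -1 + Q + Q²)
F(B) = 4
x(C) = -27 + 9/(-1 + C) (x(C) = -27 + 9/((-1 - 1 + (-1)²) + C) = -27 + 9/((-1 - 1 + 1) + C) = -27 + 9/(-1 + C))
F(2)*x(-16) = 4*(9*(4 - 3*(-16))/(-1 - 16)) = 4*(9*(4 + 48)/(-17)) = 4*(9*(-1/17)*52) = 4*(-468/17) = -1872/17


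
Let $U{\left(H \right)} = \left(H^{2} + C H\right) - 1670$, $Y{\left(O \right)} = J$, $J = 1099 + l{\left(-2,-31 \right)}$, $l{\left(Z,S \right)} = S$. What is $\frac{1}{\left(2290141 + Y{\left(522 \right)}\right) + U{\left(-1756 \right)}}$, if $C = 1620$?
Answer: $\frac{1}{2528355} \approx 3.9551 \cdot 10^{-7}$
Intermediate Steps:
$J = 1068$ ($J = 1099 - 31 = 1068$)
$Y{\left(O \right)} = 1068$
$U{\left(H \right)} = -1670 + H^{2} + 1620 H$ ($U{\left(H \right)} = \left(H^{2} + 1620 H\right) - 1670 = -1670 + H^{2} + 1620 H$)
$\frac{1}{\left(2290141 + Y{\left(522 \right)}\right) + U{\left(-1756 \right)}} = \frac{1}{\left(2290141 + 1068\right) + \left(-1670 + \left(-1756\right)^{2} + 1620 \left(-1756\right)\right)} = \frac{1}{2291209 - -237146} = \frac{1}{2291209 + 237146} = \frac{1}{2528355}$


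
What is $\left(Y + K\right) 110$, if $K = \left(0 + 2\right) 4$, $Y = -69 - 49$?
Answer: $-12100$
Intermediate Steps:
$Y = -118$
$K = 8$ ($K = 2 \cdot 4 = 8$)
$\left(Y + K\right) 110 = \left(-118 + 8\right) 110 = \left(-110\right) 110 = -12100$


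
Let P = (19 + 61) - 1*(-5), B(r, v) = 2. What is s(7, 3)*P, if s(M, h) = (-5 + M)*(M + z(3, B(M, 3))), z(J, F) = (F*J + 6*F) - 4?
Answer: 3570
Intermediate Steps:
z(J, F) = -4 + 6*F + F*J (z(J, F) = (6*F + F*J) - 4 = -4 + 6*F + F*J)
P = 85 (P = 80 + 5 = 85)
s(M, h) = (-5 + M)*(14 + M) (s(M, h) = (-5 + M)*(M + (-4 + 6*2 + 2*3)) = (-5 + M)*(M + (-4 + 12 + 6)) = (-5 + M)*(M + 14) = (-5 + M)*(14 + M))
s(7, 3)*P = (-70 + 7² + 9*7)*85 = (-70 + 49 + 63)*85 = 42*85 = 3570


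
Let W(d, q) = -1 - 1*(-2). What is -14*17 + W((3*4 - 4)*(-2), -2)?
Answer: -237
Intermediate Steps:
W(d, q) = 1 (W(d, q) = -1 + 2 = 1)
-14*17 + W((3*4 - 4)*(-2), -2) = -14*17 + 1 = -238 + 1 = -237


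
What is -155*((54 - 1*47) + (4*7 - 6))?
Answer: -4495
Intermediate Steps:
-155*((54 - 1*47) + (4*7 - 6)) = -155*((54 - 47) + (28 - 6)) = -155*(7 + 22) = -155*29 = -4495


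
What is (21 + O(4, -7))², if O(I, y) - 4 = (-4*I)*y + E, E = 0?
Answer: 18769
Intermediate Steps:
O(I, y) = 4 - 4*I*y (O(I, y) = 4 + ((-4*I)*y + 0) = 4 + (-4*I*y + 0) = 4 - 4*I*y)
(21 + O(4, -7))² = (21 + (4 - 4*4*(-7)))² = (21 + (4 + 112))² = (21 + 116)² = 137² = 18769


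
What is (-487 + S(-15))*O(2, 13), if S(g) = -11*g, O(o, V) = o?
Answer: -644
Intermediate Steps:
(-487 + S(-15))*O(2, 13) = (-487 - 11*(-15))*2 = (-487 + 165)*2 = -322*2 = -644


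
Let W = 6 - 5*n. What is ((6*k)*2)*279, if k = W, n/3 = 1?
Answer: -30132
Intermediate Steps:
n = 3 (n = 3*1 = 3)
W = -9 (W = 6 - 5*3 = 6 - 15 = -9)
k = -9
((6*k)*2)*279 = ((6*(-9))*2)*279 = -54*2*279 = -108*279 = -30132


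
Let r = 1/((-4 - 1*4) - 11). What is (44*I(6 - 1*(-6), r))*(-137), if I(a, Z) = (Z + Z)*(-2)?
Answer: -24112/19 ≈ -1269.1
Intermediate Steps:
r = -1/19 (r = 1/((-4 - 4) - 11) = 1/(-8 - 11) = 1/(-19) = -1/19 ≈ -0.052632)
I(a, Z) = -4*Z (I(a, Z) = (2*Z)*(-2) = -4*Z)
(44*I(6 - 1*(-6), r))*(-137) = (44*(-4*(-1/19)))*(-137) = (44*(4/19))*(-137) = (176/19)*(-137) = -24112/19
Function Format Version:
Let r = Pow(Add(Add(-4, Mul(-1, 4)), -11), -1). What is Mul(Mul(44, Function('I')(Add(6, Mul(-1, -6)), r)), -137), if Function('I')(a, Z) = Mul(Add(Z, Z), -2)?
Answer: Rational(-24112, 19) ≈ -1269.1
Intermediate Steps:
r = Rational(-1, 19) (r = Pow(Add(Add(-4, -4), -11), -1) = Pow(Add(-8, -11), -1) = Pow(-19, -1) = Rational(-1, 19) ≈ -0.052632)
Function('I')(a, Z) = Mul(-4, Z) (Function('I')(a, Z) = Mul(Mul(2, Z), -2) = Mul(-4, Z))
Mul(Mul(44, Function('I')(Add(6, Mul(-1, -6)), r)), -137) = Mul(Mul(44, Mul(-4, Rational(-1, 19))), -137) = Mul(Mul(44, Rational(4, 19)), -137) = Mul(Rational(176, 19), -137) = Rational(-24112, 19)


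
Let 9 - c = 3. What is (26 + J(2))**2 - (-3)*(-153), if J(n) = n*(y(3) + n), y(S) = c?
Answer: 1305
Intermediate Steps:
c = 6 (c = 9 - 1*3 = 9 - 3 = 6)
y(S) = 6
J(n) = n*(6 + n)
(26 + J(2))**2 - (-3)*(-153) = (26 + 2*(6 + 2))**2 - (-3)*(-153) = (26 + 2*8)**2 - 1*459 = (26 + 16)**2 - 459 = 42**2 - 459 = 1764 - 459 = 1305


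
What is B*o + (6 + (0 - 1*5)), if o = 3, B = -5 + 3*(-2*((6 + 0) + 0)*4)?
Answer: -446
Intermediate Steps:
B = -149 (B = -5 + 3*(-2*(6 + 0)*4) = -5 + 3*(-2*6*4) = -5 + 3*(-12*4) = -5 + 3*(-48) = -5 - 144 = -149)
B*o + (6 + (0 - 1*5)) = -149*3 + (6 + (0 - 1*5)) = -447 + (6 + (0 - 5)) = -447 + (6 - 5) = -447 + 1 = -446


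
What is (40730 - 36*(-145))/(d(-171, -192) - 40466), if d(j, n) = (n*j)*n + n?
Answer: -22975/3172201 ≈ -0.0072426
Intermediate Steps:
d(j, n) = n + j*n² (d(j, n) = (j*n)*n + n = j*n² + n = n + j*n²)
(40730 - 36*(-145))/(d(-171, -192) - 40466) = (40730 - 36*(-145))/(-192*(1 - 171*(-192)) - 40466) = (40730 + 5220)/(-192*(1 + 32832) - 40466) = 45950/(-192*32833 - 40466) = 45950/(-6303936 - 40466) = 45950/(-6344402) = 45950*(-1/6344402) = -22975/3172201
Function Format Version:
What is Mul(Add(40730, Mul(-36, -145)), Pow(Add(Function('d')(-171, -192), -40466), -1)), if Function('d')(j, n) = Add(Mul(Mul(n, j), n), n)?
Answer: Rational(-22975, 3172201) ≈ -0.0072426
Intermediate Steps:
Function('d')(j, n) = Add(n, Mul(j, Pow(n, 2))) (Function('d')(j, n) = Add(Mul(Mul(j, n), n), n) = Add(Mul(j, Pow(n, 2)), n) = Add(n, Mul(j, Pow(n, 2))))
Mul(Add(40730, Mul(-36, -145)), Pow(Add(Function('d')(-171, -192), -40466), -1)) = Mul(Add(40730, Mul(-36, -145)), Pow(Add(Mul(-192, Add(1, Mul(-171, -192))), -40466), -1)) = Mul(Add(40730, 5220), Pow(Add(Mul(-192, Add(1, 32832)), -40466), -1)) = Mul(45950, Pow(Add(Mul(-192, 32833), -40466), -1)) = Mul(45950, Pow(Add(-6303936, -40466), -1)) = Mul(45950, Pow(-6344402, -1)) = Mul(45950, Rational(-1, 6344402)) = Rational(-22975, 3172201)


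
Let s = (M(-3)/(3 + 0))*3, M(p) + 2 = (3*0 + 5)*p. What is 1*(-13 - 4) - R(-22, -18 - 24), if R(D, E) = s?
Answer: 0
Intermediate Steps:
M(p) = -2 + 5*p (M(p) = -2 + (3*0 + 5)*p = -2 + (0 + 5)*p = -2 + 5*p)
s = -17 (s = ((-2 + 5*(-3))/(3 + 0))*3 = ((-2 - 15)/3)*3 = ((1/3)*(-17))*3 = -17/3*3 = -17)
R(D, E) = -17
1*(-13 - 4) - R(-22, -18 - 24) = 1*(-13 - 4) - 1*(-17) = 1*(-17) + 17 = -17 + 17 = 0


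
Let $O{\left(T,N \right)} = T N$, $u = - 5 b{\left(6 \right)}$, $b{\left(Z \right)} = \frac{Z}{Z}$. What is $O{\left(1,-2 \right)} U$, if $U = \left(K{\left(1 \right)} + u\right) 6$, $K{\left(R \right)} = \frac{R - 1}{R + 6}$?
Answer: $60$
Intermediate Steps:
$b{\left(Z \right)} = 1$
$K{\left(R \right)} = \frac{-1 + R}{6 + R}$
$u = -5$ ($u = \left(-5\right) 1 = -5$)
$O{\left(T,N \right)} = N T$
$U = -30$ ($U = \left(\frac{-1 + 1}{6 + 1} - 5\right) 6 = \left(\frac{1}{7} \cdot 0 - 5\right) 6 = \left(0 - 5\right) 6 = \left(-5\right) 6 = -30$)
$O{\left(1,-2 \right)} U = \left(-2\right) 1 \left(-30\right) = \left(-2\right) \left(-30\right) = 60$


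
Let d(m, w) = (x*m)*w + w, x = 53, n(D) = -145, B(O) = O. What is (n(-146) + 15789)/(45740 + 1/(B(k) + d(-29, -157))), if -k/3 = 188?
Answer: 3763758672/11004495121 ≈ 0.34202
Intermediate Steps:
k = -564 (k = -3*188 = -564)
d(m, w) = w + 53*m*w (d(m, w) = (53*m)*w + w = 53*m*w + w = w + 53*m*w)
(n(-146) + 15789)/(45740 + 1/(B(k) + d(-29, -157))) = (-145 + 15789)/(45740 + 1/(-564 - 157*(1 + 53*(-29)))) = 15644/(45740 + 1/(-564 - 157*(1 - 1537))) = 15644/(45740 + 1/(-564 - 157*(-1536))) = 15644/(45740 + 1/(-564 + 241152)) = 15644/(45740 + 1/240588) = 15644/(11004495121/240588) = 15644*(240588/11004495121) = 3763758672/11004495121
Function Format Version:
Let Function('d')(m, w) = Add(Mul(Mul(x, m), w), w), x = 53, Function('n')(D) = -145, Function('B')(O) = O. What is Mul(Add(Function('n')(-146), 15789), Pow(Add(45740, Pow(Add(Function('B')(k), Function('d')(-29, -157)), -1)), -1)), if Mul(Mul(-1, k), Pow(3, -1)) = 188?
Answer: Rational(3763758672, 11004495121) ≈ 0.34202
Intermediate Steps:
k = -564 (k = Mul(-3, 188) = -564)
Function('d')(m, w) = Add(w, Mul(53, m, w)) (Function('d')(m, w) = Add(Mul(Mul(53, m), w), w) = Add(Mul(53, m, w), w) = Add(w, Mul(53, m, w)))
Mul(Add(Function('n')(-146), 15789), Pow(Add(45740, Pow(Add(Function('B')(k), Function('d')(-29, -157)), -1)), -1)) = Mul(Add(-145, 15789), Pow(Add(45740, Pow(Add(-564, Mul(-157, Add(1, Mul(53, -29)))), -1)), -1)) = Mul(15644, Pow(Add(45740, Pow(Add(-564, Mul(-157, Add(1, -1537))), -1)), -1)) = Mul(15644, Pow(Add(45740, Pow(Add(-564, Mul(-157, -1536)), -1)), -1)) = Mul(15644, Pow(Add(45740, Pow(Add(-564, 241152), -1)), -1)) = Mul(15644, Pow(Add(45740, Pow(240588, -1)), -1)) = Mul(15644, Pow(Add(45740, Rational(1, 240588)), -1)) = Mul(15644, Pow(Rational(11004495121, 240588), -1)) = Mul(15644, Rational(240588, 11004495121)) = Rational(3763758672, 11004495121)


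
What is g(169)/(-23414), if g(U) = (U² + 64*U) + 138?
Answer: -39515/23414 ≈ -1.6877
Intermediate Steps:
g(U) = 138 + U² + 64*U
g(169)/(-23414) = (138 + 169² + 64*169)/(-23414) = (138 + 28561 + 10816)*(-1/23414) = 39515*(-1/23414) = -39515/23414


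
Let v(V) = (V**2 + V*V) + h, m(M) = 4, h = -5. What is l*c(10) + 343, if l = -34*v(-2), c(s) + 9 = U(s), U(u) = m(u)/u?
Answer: 6101/5 ≈ 1220.2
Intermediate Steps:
v(V) = -5 + 2*V**2 (v(V) = (V**2 + V*V) - 5 = (V**2 + V**2) - 5 = 2*V**2 - 5 = -5 + 2*V**2)
U(u) = 4/u
c(s) = -9 + 4/s
l = -102 (l = -34*(-5 + 2*(-2)**2) = -34*(-5 + 2*4) = -34*(-5 + 8) = -34*3 = -102)
l*c(10) + 343 = -102*(-9 + 4/10) + 343 = -102*(-9 + 4*(1/10)) + 343 = -102*(-9 + 2/5) + 343 = -102*(-43/5) + 343 = 4386/5 + 343 = 6101/5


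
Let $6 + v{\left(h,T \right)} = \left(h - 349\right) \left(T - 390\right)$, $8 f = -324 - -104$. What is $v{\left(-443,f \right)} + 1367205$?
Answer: $1697859$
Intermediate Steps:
$f = - \frac{55}{2}$ ($f = \frac{-324 - -104}{8} = \frac{-324 + 104}{8} = \frac{1}{8} \left(-220\right) = - \frac{55}{2} \approx -27.5$)
$v{\left(h,T \right)} = -6 + \left(-390 + T\right) \left(-349 + h\right)$ ($v{\left(h,T \right)} = -6 + \left(h - 349\right) \left(T - 390\right) = -6 + \left(-349 + h\right) \left(-390 + T\right) = -6 + \left(-390 + T\right) \left(-349 + h\right)$)
$v{\left(-443,f \right)} + 1367205 = \left(136104 - -172770 - - \frac{19195}{2} - - \frac{24365}{2}\right) + 1367205 = \left(136104 + 172770 + \frac{19195}{2} + \frac{24365}{2}\right) + 1367205 = 330654 + 1367205 = 1697859$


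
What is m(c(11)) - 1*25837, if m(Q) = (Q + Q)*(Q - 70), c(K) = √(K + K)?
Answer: -25793 - 140*√22 ≈ -26450.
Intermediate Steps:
c(K) = √2*√K (c(K) = √(2*K) = √2*√K)
m(Q) = 2*Q*(-70 + Q) (m(Q) = (2*Q)*(-70 + Q) = 2*Q*(-70 + Q))
m(c(11)) - 1*25837 = 2*(√2*√11)*(-70 + √2*√11) - 1*25837 = 2*√22*(-70 + √22) - 25837 = -25837 + 2*√22*(-70 + √22)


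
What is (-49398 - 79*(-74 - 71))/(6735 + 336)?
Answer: -37943/7071 ≈ -5.3660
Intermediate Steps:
(-49398 - 79*(-74 - 71))/(6735 + 336) = (-49398 - 79*(-145))/7071 = (-49398 + 11455)*(1/7071) = -37943*1/7071 = -37943/7071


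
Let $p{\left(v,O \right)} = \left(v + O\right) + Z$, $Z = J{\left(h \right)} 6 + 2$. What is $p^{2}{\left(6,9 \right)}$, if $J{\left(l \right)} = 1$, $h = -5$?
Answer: $529$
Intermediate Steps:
$Z = 8$ ($Z = 1 \cdot 6 + 2 = 6 + 2 = 8$)
$p{\left(v,O \right)} = 8 + O + v$ ($p{\left(v,O \right)} = \left(v + O\right) + 8 = \left(O + v\right) + 8 = 8 + O + v$)
$p^{2}{\left(6,9 \right)} = \left(8 + 9 + 6\right)^{2} = 23^{2} = 529$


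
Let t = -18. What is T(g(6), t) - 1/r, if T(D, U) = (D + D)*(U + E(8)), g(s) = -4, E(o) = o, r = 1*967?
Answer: 77359/967 ≈ 79.999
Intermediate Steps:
r = 967
T(D, U) = 2*D*(8 + U) (T(D, U) = (D + D)*(U + 8) = (2*D)*(8 + U) = 2*D*(8 + U))
T(g(6), t) - 1/r = 2*(-4)*(8 - 18) - 1/967 = 2*(-4)*(-10) - 1*1/967 = 80 - 1/967 = 77359/967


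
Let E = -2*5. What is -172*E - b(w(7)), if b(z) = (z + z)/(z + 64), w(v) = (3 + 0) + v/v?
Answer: 29238/17 ≈ 1719.9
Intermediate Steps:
E = -10
w(v) = 4 (w(v) = 3 + 1 = 4)
b(z) = 2*z/(64 + z) (b(z) = (2*z)/(64 + z) = 2*z/(64 + z))
-172*E - b(w(7)) = -172*(-10) - 2*4/(64 + 4) = 1720 - 2*4/68 = 1720 - 1*2/17 = 1720 - 2/17 = 29238/17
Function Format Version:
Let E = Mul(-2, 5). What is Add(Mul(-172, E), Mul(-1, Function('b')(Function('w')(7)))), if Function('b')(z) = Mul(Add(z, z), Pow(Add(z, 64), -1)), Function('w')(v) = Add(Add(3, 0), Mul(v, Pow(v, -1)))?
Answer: Rational(29238, 17) ≈ 1719.9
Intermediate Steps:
E = -10
Function('w')(v) = 4 (Function('w')(v) = Add(3, 1) = 4)
Function('b')(z) = Mul(2, z, Pow(Add(64, z), -1)) (Function('b')(z) = Mul(Mul(2, z), Pow(Add(64, z), -1)) = Mul(2, z, Pow(Add(64, z), -1)))
Add(Mul(-172, E), Mul(-1, Function('b')(Function('w')(7)))) = Add(Mul(-172, -10), Mul(-1, Mul(2, 4, Pow(Add(64, 4), -1)))) = Add(1720, Mul(-1, Mul(2, 4, Pow(68, -1)))) = Add(1720, Mul(-1, Mul(2, 4, Rational(1, 68)))) = Add(1720, Mul(-1, Rational(2, 17))) = Add(1720, Rational(-2, 17)) = Rational(29238, 17)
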